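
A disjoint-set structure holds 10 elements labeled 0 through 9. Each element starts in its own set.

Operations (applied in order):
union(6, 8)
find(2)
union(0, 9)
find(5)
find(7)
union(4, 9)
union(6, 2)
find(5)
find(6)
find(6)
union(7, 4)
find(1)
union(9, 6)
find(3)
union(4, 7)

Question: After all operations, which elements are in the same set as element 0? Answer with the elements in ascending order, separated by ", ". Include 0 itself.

Step 1: union(6, 8) -> merged; set of 6 now {6, 8}
Step 2: find(2) -> no change; set of 2 is {2}
Step 3: union(0, 9) -> merged; set of 0 now {0, 9}
Step 4: find(5) -> no change; set of 5 is {5}
Step 5: find(7) -> no change; set of 7 is {7}
Step 6: union(4, 9) -> merged; set of 4 now {0, 4, 9}
Step 7: union(6, 2) -> merged; set of 6 now {2, 6, 8}
Step 8: find(5) -> no change; set of 5 is {5}
Step 9: find(6) -> no change; set of 6 is {2, 6, 8}
Step 10: find(6) -> no change; set of 6 is {2, 6, 8}
Step 11: union(7, 4) -> merged; set of 7 now {0, 4, 7, 9}
Step 12: find(1) -> no change; set of 1 is {1}
Step 13: union(9, 6) -> merged; set of 9 now {0, 2, 4, 6, 7, 8, 9}
Step 14: find(3) -> no change; set of 3 is {3}
Step 15: union(4, 7) -> already same set; set of 4 now {0, 2, 4, 6, 7, 8, 9}
Component of 0: {0, 2, 4, 6, 7, 8, 9}

Answer: 0, 2, 4, 6, 7, 8, 9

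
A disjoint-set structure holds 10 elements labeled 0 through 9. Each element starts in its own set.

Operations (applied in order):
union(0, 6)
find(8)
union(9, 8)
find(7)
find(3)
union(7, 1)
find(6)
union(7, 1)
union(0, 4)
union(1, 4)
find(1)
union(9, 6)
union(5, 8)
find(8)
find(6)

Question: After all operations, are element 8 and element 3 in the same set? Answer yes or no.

Step 1: union(0, 6) -> merged; set of 0 now {0, 6}
Step 2: find(8) -> no change; set of 8 is {8}
Step 3: union(9, 8) -> merged; set of 9 now {8, 9}
Step 4: find(7) -> no change; set of 7 is {7}
Step 5: find(3) -> no change; set of 3 is {3}
Step 6: union(7, 1) -> merged; set of 7 now {1, 7}
Step 7: find(6) -> no change; set of 6 is {0, 6}
Step 8: union(7, 1) -> already same set; set of 7 now {1, 7}
Step 9: union(0, 4) -> merged; set of 0 now {0, 4, 6}
Step 10: union(1, 4) -> merged; set of 1 now {0, 1, 4, 6, 7}
Step 11: find(1) -> no change; set of 1 is {0, 1, 4, 6, 7}
Step 12: union(9, 6) -> merged; set of 9 now {0, 1, 4, 6, 7, 8, 9}
Step 13: union(5, 8) -> merged; set of 5 now {0, 1, 4, 5, 6, 7, 8, 9}
Step 14: find(8) -> no change; set of 8 is {0, 1, 4, 5, 6, 7, 8, 9}
Step 15: find(6) -> no change; set of 6 is {0, 1, 4, 5, 6, 7, 8, 9}
Set of 8: {0, 1, 4, 5, 6, 7, 8, 9}; 3 is not a member.

Answer: no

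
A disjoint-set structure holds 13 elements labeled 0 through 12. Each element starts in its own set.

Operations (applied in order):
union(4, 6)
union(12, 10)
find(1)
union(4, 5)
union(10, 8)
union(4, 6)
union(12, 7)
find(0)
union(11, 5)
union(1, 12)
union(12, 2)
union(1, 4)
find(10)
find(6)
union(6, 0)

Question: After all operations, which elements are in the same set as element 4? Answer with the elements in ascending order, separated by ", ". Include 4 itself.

Answer: 0, 1, 2, 4, 5, 6, 7, 8, 10, 11, 12

Derivation:
Step 1: union(4, 6) -> merged; set of 4 now {4, 6}
Step 2: union(12, 10) -> merged; set of 12 now {10, 12}
Step 3: find(1) -> no change; set of 1 is {1}
Step 4: union(4, 5) -> merged; set of 4 now {4, 5, 6}
Step 5: union(10, 8) -> merged; set of 10 now {8, 10, 12}
Step 6: union(4, 6) -> already same set; set of 4 now {4, 5, 6}
Step 7: union(12, 7) -> merged; set of 12 now {7, 8, 10, 12}
Step 8: find(0) -> no change; set of 0 is {0}
Step 9: union(11, 5) -> merged; set of 11 now {4, 5, 6, 11}
Step 10: union(1, 12) -> merged; set of 1 now {1, 7, 8, 10, 12}
Step 11: union(12, 2) -> merged; set of 12 now {1, 2, 7, 8, 10, 12}
Step 12: union(1, 4) -> merged; set of 1 now {1, 2, 4, 5, 6, 7, 8, 10, 11, 12}
Step 13: find(10) -> no change; set of 10 is {1, 2, 4, 5, 6, 7, 8, 10, 11, 12}
Step 14: find(6) -> no change; set of 6 is {1, 2, 4, 5, 6, 7, 8, 10, 11, 12}
Step 15: union(6, 0) -> merged; set of 6 now {0, 1, 2, 4, 5, 6, 7, 8, 10, 11, 12}
Component of 4: {0, 1, 2, 4, 5, 6, 7, 8, 10, 11, 12}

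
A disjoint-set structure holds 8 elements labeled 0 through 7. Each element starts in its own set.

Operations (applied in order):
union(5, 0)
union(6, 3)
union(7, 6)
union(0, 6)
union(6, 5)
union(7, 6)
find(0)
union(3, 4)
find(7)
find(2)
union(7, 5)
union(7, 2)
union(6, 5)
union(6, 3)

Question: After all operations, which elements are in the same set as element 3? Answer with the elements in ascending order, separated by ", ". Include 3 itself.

Answer: 0, 2, 3, 4, 5, 6, 7

Derivation:
Step 1: union(5, 0) -> merged; set of 5 now {0, 5}
Step 2: union(6, 3) -> merged; set of 6 now {3, 6}
Step 3: union(7, 6) -> merged; set of 7 now {3, 6, 7}
Step 4: union(0, 6) -> merged; set of 0 now {0, 3, 5, 6, 7}
Step 5: union(6, 5) -> already same set; set of 6 now {0, 3, 5, 6, 7}
Step 6: union(7, 6) -> already same set; set of 7 now {0, 3, 5, 6, 7}
Step 7: find(0) -> no change; set of 0 is {0, 3, 5, 6, 7}
Step 8: union(3, 4) -> merged; set of 3 now {0, 3, 4, 5, 6, 7}
Step 9: find(7) -> no change; set of 7 is {0, 3, 4, 5, 6, 7}
Step 10: find(2) -> no change; set of 2 is {2}
Step 11: union(7, 5) -> already same set; set of 7 now {0, 3, 4, 5, 6, 7}
Step 12: union(7, 2) -> merged; set of 7 now {0, 2, 3, 4, 5, 6, 7}
Step 13: union(6, 5) -> already same set; set of 6 now {0, 2, 3, 4, 5, 6, 7}
Step 14: union(6, 3) -> already same set; set of 6 now {0, 2, 3, 4, 5, 6, 7}
Component of 3: {0, 2, 3, 4, 5, 6, 7}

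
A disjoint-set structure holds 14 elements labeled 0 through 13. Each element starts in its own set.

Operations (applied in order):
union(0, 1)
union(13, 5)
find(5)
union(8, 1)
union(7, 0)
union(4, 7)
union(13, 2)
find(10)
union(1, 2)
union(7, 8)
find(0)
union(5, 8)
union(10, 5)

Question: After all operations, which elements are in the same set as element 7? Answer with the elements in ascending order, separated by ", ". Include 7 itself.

Step 1: union(0, 1) -> merged; set of 0 now {0, 1}
Step 2: union(13, 5) -> merged; set of 13 now {5, 13}
Step 3: find(5) -> no change; set of 5 is {5, 13}
Step 4: union(8, 1) -> merged; set of 8 now {0, 1, 8}
Step 5: union(7, 0) -> merged; set of 7 now {0, 1, 7, 8}
Step 6: union(4, 7) -> merged; set of 4 now {0, 1, 4, 7, 8}
Step 7: union(13, 2) -> merged; set of 13 now {2, 5, 13}
Step 8: find(10) -> no change; set of 10 is {10}
Step 9: union(1, 2) -> merged; set of 1 now {0, 1, 2, 4, 5, 7, 8, 13}
Step 10: union(7, 8) -> already same set; set of 7 now {0, 1, 2, 4, 5, 7, 8, 13}
Step 11: find(0) -> no change; set of 0 is {0, 1, 2, 4, 5, 7, 8, 13}
Step 12: union(5, 8) -> already same set; set of 5 now {0, 1, 2, 4, 5, 7, 8, 13}
Step 13: union(10, 5) -> merged; set of 10 now {0, 1, 2, 4, 5, 7, 8, 10, 13}
Component of 7: {0, 1, 2, 4, 5, 7, 8, 10, 13}

Answer: 0, 1, 2, 4, 5, 7, 8, 10, 13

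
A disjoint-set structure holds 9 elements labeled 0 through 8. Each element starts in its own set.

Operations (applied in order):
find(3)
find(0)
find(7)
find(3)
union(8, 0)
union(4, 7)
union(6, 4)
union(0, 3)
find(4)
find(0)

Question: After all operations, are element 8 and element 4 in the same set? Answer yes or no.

Step 1: find(3) -> no change; set of 3 is {3}
Step 2: find(0) -> no change; set of 0 is {0}
Step 3: find(7) -> no change; set of 7 is {7}
Step 4: find(3) -> no change; set of 3 is {3}
Step 5: union(8, 0) -> merged; set of 8 now {0, 8}
Step 6: union(4, 7) -> merged; set of 4 now {4, 7}
Step 7: union(6, 4) -> merged; set of 6 now {4, 6, 7}
Step 8: union(0, 3) -> merged; set of 0 now {0, 3, 8}
Step 9: find(4) -> no change; set of 4 is {4, 6, 7}
Step 10: find(0) -> no change; set of 0 is {0, 3, 8}
Set of 8: {0, 3, 8}; 4 is not a member.

Answer: no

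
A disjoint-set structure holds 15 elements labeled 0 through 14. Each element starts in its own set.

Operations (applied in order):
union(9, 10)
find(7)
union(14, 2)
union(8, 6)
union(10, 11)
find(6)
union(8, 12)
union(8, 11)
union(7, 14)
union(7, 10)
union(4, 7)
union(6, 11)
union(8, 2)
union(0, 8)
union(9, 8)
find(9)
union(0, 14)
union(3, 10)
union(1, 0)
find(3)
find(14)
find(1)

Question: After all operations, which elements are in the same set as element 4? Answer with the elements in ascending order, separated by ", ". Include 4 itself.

Answer: 0, 1, 2, 3, 4, 6, 7, 8, 9, 10, 11, 12, 14

Derivation:
Step 1: union(9, 10) -> merged; set of 9 now {9, 10}
Step 2: find(7) -> no change; set of 7 is {7}
Step 3: union(14, 2) -> merged; set of 14 now {2, 14}
Step 4: union(8, 6) -> merged; set of 8 now {6, 8}
Step 5: union(10, 11) -> merged; set of 10 now {9, 10, 11}
Step 6: find(6) -> no change; set of 6 is {6, 8}
Step 7: union(8, 12) -> merged; set of 8 now {6, 8, 12}
Step 8: union(8, 11) -> merged; set of 8 now {6, 8, 9, 10, 11, 12}
Step 9: union(7, 14) -> merged; set of 7 now {2, 7, 14}
Step 10: union(7, 10) -> merged; set of 7 now {2, 6, 7, 8, 9, 10, 11, 12, 14}
Step 11: union(4, 7) -> merged; set of 4 now {2, 4, 6, 7, 8, 9, 10, 11, 12, 14}
Step 12: union(6, 11) -> already same set; set of 6 now {2, 4, 6, 7, 8, 9, 10, 11, 12, 14}
Step 13: union(8, 2) -> already same set; set of 8 now {2, 4, 6, 7, 8, 9, 10, 11, 12, 14}
Step 14: union(0, 8) -> merged; set of 0 now {0, 2, 4, 6, 7, 8, 9, 10, 11, 12, 14}
Step 15: union(9, 8) -> already same set; set of 9 now {0, 2, 4, 6, 7, 8, 9, 10, 11, 12, 14}
Step 16: find(9) -> no change; set of 9 is {0, 2, 4, 6, 7, 8, 9, 10, 11, 12, 14}
Step 17: union(0, 14) -> already same set; set of 0 now {0, 2, 4, 6, 7, 8, 9, 10, 11, 12, 14}
Step 18: union(3, 10) -> merged; set of 3 now {0, 2, 3, 4, 6, 7, 8, 9, 10, 11, 12, 14}
Step 19: union(1, 0) -> merged; set of 1 now {0, 1, 2, 3, 4, 6, 7, 8, 9, 10, 11, 12, 14}
Step 20: find(3) -> no change; set of 3 is {0, 1, 2, 3, 4, 6, 7, 8, 9, 10, 11, 12, 14}
Step 21: find(14) -> no change; set of 14 is {0, 1, 2, 3, 4, 6, 7, 8, 9, 10, 11, 12, 14}
Step 22: find(1) -> no change; set of 1 is {0, 1, 2, 3, 4, 6, 7, 8, 9, 10, 11, 12, 14}
Component of 4: {0, 1, 2, 3, 4, 6, 7, 8, 9, 10, 11, 12, 14}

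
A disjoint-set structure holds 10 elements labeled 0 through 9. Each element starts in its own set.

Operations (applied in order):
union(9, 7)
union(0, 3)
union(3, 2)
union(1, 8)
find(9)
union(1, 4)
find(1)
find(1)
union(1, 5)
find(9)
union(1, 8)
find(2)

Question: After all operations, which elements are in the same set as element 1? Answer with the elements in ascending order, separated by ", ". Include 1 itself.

Step 1: union(9, 7) -> merged; set of 9 now {7, 9}
Step 2: union(0, 3) -> merged; set of 0 now {0, 3}
Step 3: union(3, 2) -> merged; set of 3 now {0, 2, 3}
Step 4: union(1, 8) -> merged; set of 1 now {1, 8}
Step 5: find(9) -> no change; set of 9 is {7, 9}
Step 6: union(1, 4) -> merged; set of 1 now {1, 4, 8}
Step 7: find(1) -> no change; set of 1 is {1, 4, 8}
Step 8: find(1) -> no change; set of 1 is {1, 4, 8}
Step 9: union(1, 5) -> merged; set of 1 now {1, 4, 5, 8}
Step 10: find(9) -> no change; set of 9 is {7, 9}
Step 11: union(1, 8) -> already same set; set of 1 now {1, 4, 5, 8}
Step 12: find(2) -> no change; set of 2 is {0, 2, 3}
Component of 1: {1, 4, 5, 8}

Answer: 1, 4, 5, 8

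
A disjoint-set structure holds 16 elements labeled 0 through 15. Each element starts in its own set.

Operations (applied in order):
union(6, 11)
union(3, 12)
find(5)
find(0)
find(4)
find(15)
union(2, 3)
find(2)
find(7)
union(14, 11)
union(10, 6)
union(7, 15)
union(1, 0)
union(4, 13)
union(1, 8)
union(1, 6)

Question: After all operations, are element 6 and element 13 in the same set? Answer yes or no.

Answer: no

Derivation:
Step 1: union(6, 11) -> merged; set of 6 now {6, 11}
Step 2: union(3, 12) -> merged; set of 3 now {3, 12}
Step 3: find(5) -> no change; set of 5 is {5}
Step 4: find(0) -> no change; set of 0 is {0}
Step 5: find(4) -> no change; set of 4 is {4}
Step 6: find(15) -> no change; set of 15 is {15}
Step 7: union(2, 3) -> merged; set of 2 now {2, 3, 12}
Step 8: find(2) -> no change; set of 2 is {2, 3, 12}
Step 9: find(7) -> no change; set of 7 is {7}
Step 10: union(14, 11) -> merged; set of 14 now {6, 11, 14}
Step 11: union(10, 6) -> merged; set of 10 now {6, 10, 11, 14}
Step 12: union(7, 15) -> merged; set of 7 now {7, 15}
Step 13: union(1, 0) -> merged; set of 1 now {0, 1}
Step 14: union(4, 13) -> merged; set of 4 now {4, 13}
Step 15: union(1, 8) -> merged; set of 1 now {0, 1, 8}
Step 16: union(1, 6) -> merged; set of 1 now {0, 1, 6, 8, 10, 11, 14}
Set of 6: {0, 1, 6, 8, 10, 11, 14}; 13 is not a member.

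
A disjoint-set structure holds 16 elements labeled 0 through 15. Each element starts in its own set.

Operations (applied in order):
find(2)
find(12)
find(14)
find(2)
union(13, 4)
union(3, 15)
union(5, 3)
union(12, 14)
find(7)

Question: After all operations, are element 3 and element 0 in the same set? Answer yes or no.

Step 1: find(2) -> no change; set of 2 is {2}
Step 2: find(12) -> no change; set of 12 is {12}
Step 3: find(14) -> no change; set of 14 is {14}
Step 4: find(2) -> no change; set of 2 is {2}
Step 5: union(13, 4) -> merged; set of 13 now {4, 13}
Step 6: union(3, 15) -> merged; set of 3 now {3, 15}
Step 7: union(5, 3) -> merged; set of 5 now {3, 5, 15}
Step 8: union(12, 14) -> merged; set of 12 now {12, 14}
Step 9: find(7) -> no change; set of 7 is {7}
Set of 3: {3, 5, 15}; 0 is not a member.

Answer: no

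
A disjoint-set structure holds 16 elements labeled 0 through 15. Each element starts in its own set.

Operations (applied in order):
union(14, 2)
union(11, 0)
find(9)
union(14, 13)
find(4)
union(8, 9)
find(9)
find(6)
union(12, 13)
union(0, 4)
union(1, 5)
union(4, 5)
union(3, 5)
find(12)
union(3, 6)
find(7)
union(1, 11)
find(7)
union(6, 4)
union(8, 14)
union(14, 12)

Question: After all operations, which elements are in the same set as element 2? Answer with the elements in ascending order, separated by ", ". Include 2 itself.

Step 1: union(14, 2) -> merged; set of 14 now {2, 14}
Step 2: union(11, 0) -> merged; set of 11 now {0, 11}
Step 3: find(9) -> no change; set of 9 is {9}
Step 4: union(14, 13) -> merged; set of 14 now {2, 13, 14}
Step 5: find(4) -> no change; set of 4 is {4}
Step 6: union(8, 9) -> merged; set of 8 now {8, 9}
Step 7: find(9) -> no change; set of 9 is {8, 9}
Step 8: find(6) -> no change; set of 6 is {6}
Step 9: union(12, 13) -> merged; set of 12 now {2, 12, 13, 14}
Step 10: union(0, 4) -> merged; set of 0 now {0, 4, 11}
Step 11: union(1, 5) -> merged; set of 1 now {1, 5}
Step 12: union(4, 5) -> merged; set of 4 now {0, 1, 4, 5, 11}
Step 13: union(3, 5) -> merged; set of 3 now {0, 1, 3, 4, 5, 11}
Step 14: find(12) -> no change; set of 12 is {2, 12, 13, 14}
Step 15: union(3, 6) -> merged; set of 3 now {0, 1, 3, 4, 5, 6, 11}
Step 16: find(7) -> no change; set of 7 is {7}
Step 17: union(1, 11) -> already same set; set of 1 now {0, 1, 3, 4, 5, 6, 11}
Step 18: find(7) -> no change; set of 7 is {7}
Step 19: union(6, 4) -> already same set; set of 6 now {0, 1, 3, 4, 5, 6, 11}
Step 20: union(8, 14) -> merged; set of 8 now {2, 8, 9, 12, 13, 14}
Step 21: union(14, 12) -> already same set; set of 14 now {2, 8, 9, 12, 13, 14}
Component of 2: {2, 8, 9, 12, 13, 14}

Answer: 2, 8, 9, 12, 13, 14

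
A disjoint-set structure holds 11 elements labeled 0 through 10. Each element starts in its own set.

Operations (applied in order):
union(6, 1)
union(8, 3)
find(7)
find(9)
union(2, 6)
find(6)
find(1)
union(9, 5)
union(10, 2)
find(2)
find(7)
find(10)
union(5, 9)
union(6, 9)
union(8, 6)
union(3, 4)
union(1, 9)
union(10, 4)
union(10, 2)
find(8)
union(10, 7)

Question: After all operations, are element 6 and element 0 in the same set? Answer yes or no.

Step 1: union(6, 1) -> merged; set of 6 now {1, 6}
Step 2: union(8, 3) -> merged; set of 8 now {3, 8}
Step 3: find(7) -> no change; set of 7 is {7}
Step 4: find(9) -> no change; set of 9 is {9}
Step 5: union(2, 6) -> merged; set of 2 now {1, 2, 6}
Step 6: find(6) -> no change; set of 6 is {1, 2, 6}
Step 7: find(1) -> no change; set of 1 is {1, 2, 6}
Step 8: union(9, 5) -> merged; set of 9 now {5, 9}
Step 9: union(10, 2) -> merged; set of 10 now {1, 2, 6, 10}
Step 10: find(2) -> no change; set of 2 is {1, 2, 6, 10}
Step 11: find(7) -> no change; set of 7 is {7}
Step 12: find(10) -> no change; set of 10 is {1, 2, 6, 10}
Step 13: union(5, 9) -> already same set; set of 5 now {5, 9}
Step 14: union(6, 9) -> merged; set of 6 now {1, 2, 5, 6, 9, 10}
Step 15: union(8, 6) -> merged; set of 8 now {1, 2, 3, 5, 6, 8, 9, 10}
Step 16: union(3, 4) -> merged; set of 3 now {1, 2, 3, 4, 5, 6, 8, 9, 10}
Step 17: union(1, 9) -> already same set; set of 1 now {1, 2, 3, 4, 5, 6, 8, 9, 10}
Step 18: union(10, 4) -> already same set; set of 10 now {1, 2, 3, 4, 5, 6, 8, 9, 10}
Step 19: union(10, 2) -> already same set; set of 10 now {1, 2, 3, 4, 5, 6, 8, 9, 10}
Step 20: find(8) -> no change; set of 8 is {1, 2, 3, 4, 5, 6, 8, 9, 10}
Step 21: union(10, 7) -> merged; set of 10 now {1, 2, 3, 4, 5, 6, 7, 8, 9, 10}
Set of 6: {1, 2, 3, 4, 5, 6, 7, 8, 9, 10}; 0 is not a member.

Answer: no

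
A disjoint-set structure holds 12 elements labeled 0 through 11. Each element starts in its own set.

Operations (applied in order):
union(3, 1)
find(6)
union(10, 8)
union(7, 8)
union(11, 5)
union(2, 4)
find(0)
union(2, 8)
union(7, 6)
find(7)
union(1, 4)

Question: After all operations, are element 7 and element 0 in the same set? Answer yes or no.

Step 1: union(3, 1) -> merged; set of 3 now {1, 3}
Step 2: find(6) -> no change; set of 6 is {6}
Step 3: union(10, 8) -> merged; set of 10 now {8, 10}
Step 4: union(7, 8) -> merged; set of 7 now {7, 8, 10}
Step 5: union(11, 5) -> merged; set of 11 now {5, 11}
Step 6: union(2, 4) -> merged; set of 2 now {2, 4}
Step 7: find(0) -> no change; set of 0 is {0}
Step 8: union(2, 8) -> merged; set of 2 now {2, 4, 7, 8, 10}
Step 9: union(7, 6) -> merged; set of 7 now {2, 4, 6, 7, 8, 10}
Step 10: find(7) -> no change; set of 7 is {2, 4, 6, 7, 8, 10}
Step 11: union(1, 4) -> merged; set of 1 now {1, 2, 3, 4, 6, 7, 8, 10}
Set of 7: {1, 2, 3, 4, 6, 7, 8, 10}; 0 is not a member.

Answer: no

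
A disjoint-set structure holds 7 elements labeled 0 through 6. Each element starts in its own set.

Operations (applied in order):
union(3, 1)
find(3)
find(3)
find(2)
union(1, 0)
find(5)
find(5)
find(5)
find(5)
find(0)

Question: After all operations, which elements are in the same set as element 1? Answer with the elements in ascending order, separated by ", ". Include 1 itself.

Step 1: union(3, 1) -> merged; set of 3 now {1, 3}
Step 2: find(3) -> no change; set of 3 is {1, 3}
Step 3: find(3) -> no change; set of 3 is {1, 3}
Step 4: find(2) -> no change; set of 2 is {2}
Step 5: union(1, 0) -> merged; set of 1 now {0, 1, 3}
Step 6: find(5) -> no change; set of 5 is {5}
Step 7: find(5) -> no change; set of 5 is {5}
Step 8: find(5) -> no change; set of 5 is {5}
Step 9: find(5) -> no change; set of 5 is {5}
Step 10: find(0) -> no change; set of 0 is {0, 1, 3}
Component of 1: {0, 1, 3}

Answer: 0, 1, 3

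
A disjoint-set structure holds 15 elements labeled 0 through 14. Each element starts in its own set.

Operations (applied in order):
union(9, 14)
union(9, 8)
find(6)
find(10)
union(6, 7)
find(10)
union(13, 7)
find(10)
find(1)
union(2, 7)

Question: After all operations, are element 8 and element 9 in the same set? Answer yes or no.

Answer: yes

Derivation:
Step 1: union(9, 14) -> merged; set of 9 now {9, 14}
Step 2: union(9, 8) -> merged; set of 9 now {8, 9, 14}
Step 3: find(6) -> no change; set of 6 is {6}
Step 4: find(10) -> no change; set of 10 is {10}
Step 5: union(6, 7) -> merged; set of 6 now {6, 7}
Step 6: find(10) -> no change; set of 10 is {10}
Step 7: union(13, 7) -> merged; set of 13 now {6, 7, 13}
Step 8: find(10) -> no change; set of 10 is {10}
Step 9: find(1) -> no change; set of 1 is {1}
Step 10: union(2, 7) -> merged; set of 2 now {2, 6, 7, 13}
Set of 8: {8, 9, 14}; 9 is a member.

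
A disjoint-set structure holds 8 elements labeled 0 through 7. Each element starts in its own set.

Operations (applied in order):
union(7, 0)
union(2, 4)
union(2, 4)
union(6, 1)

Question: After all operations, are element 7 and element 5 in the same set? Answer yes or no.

Answer: no

Derivation:
Step 1: union(7, 0) -> merged; set of 7 now {0, 7}
Step 2: union(2, 4) -> merged; set of 2 now {2, 4}
Step 3: union(2, 4) -> already same set; set of 2 now {2, 4}
Step 4: union(6, 1) -> merged; set of 6 now {1, 6}
Set of 7: {0, 7}; 5 is not a member.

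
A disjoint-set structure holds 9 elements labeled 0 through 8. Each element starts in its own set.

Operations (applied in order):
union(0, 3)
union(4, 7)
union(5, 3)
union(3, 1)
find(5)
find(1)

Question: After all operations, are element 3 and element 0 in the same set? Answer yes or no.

Answer: yes

Derivation:
Step 1: union(0, 3) -> merged; set of 0 now {0, 3}
Step 2: union(4, 7) -> merged; set of 4 now {4, 7}
Step 3: union(5, 3) -> merged; set of 5 now {0, 3, 5}
Step 4: union(3, 1) -> merged; set of 3 now {0, 1, 3, 5}
Step 5: find(5) -> no change; set of 5 is {0, 1, 3, 5}
Step 6: find(1) -> no change; set of 1 is {0, 1, 3, 5}
Set of 3: {0, 1, 3, 5}; 0 is a member.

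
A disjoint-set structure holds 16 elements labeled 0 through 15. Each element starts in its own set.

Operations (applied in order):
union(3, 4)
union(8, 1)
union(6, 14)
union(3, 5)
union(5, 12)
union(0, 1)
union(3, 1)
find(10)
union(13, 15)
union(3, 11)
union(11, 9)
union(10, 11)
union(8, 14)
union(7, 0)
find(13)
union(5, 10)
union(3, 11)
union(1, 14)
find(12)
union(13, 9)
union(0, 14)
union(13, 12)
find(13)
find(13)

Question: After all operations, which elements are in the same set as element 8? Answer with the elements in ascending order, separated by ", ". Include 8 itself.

Step 1: union(3, 4) -> merged; set of 3 now {3, 4}
Step 2: union(8, 1) -> merged; set of 8 now {1, 8}
Step 3: union(6, 14) -> merged; set of 6 now {6, 14}
Step 4: union(3, 5) -> merged; set of 3 now {3, 4, 5}
Step 5: union(5, 12) -> merged; set of 5 now {3, 4, 5, 12}
Step 6: union(0, 1) -> merged; set of 0 now {0, 1, 8}
Step 7: union(3, 1) -> merged; set of 3 now {0, 1, 3, 4, 5, 8, 12}
Step 8: find(10) -> no change; set of 10 is {10}
Step 9: union(13, 15) -> merged; set of 13 now {13, 15}
Step 10: union(3, 11) -> merged; set of 3 now {0, 1, 3, 4, 5, 8, 11, 12}
Step 11: union(11, 9) -> merged; set of 11 now {0, 1, 3, 4, 5, 8, 9, 11, 12}
Step 12: union(10, 11) -> merged; set of 10 now {0, 1, 3, 4, 5, 8, 9, 10, 11, 12}
Step 13: union(8, 14) -> merged; set of 8 now {0, 1, 3, 4, 5, 6, 8, 9, 10, 11, 12, 14}
Step 14: union(7, 0) -> merged; set of 7 now {0, 1, 3, 4, 5, 6, 7, 8, 9, 10, 11, 12, 14}
Step 15: find(13) -> no change; set of 13 is {13, 15}
Step 16: union(5, 10) -> already same set; set of 5 now {0, 1, 3, 4, 5, 6, 7, 8, 9, 10, 11, 12, 14}
Step 17: union(3, 11) -> already same set; set of 3 now {0, 1, 3, 4, 5, 6, 7, 8, 9, 10, 11, 12, 14}
Step 18: union(1, 14) -> already same set; set of 1 now {0, 1, 3, 4, 5, 6, 7, 8, 9, 10, 11, 12, 14}
Step 19: find(12) -> no change; set of 12 is {0, 1, 3, 4, 5, 6, 7, 8, 9, 10, 11, 12, 14}
Step 20: union(13, 9) -> merged; set of 13 now {0, 1, 3, 4, 5, 6, 7, 8, 9, 10, 11, 12, 13, 14, 15}
Step 21: union(0, 14) -> already same set; set of 0 now {0, 1, 3, 4, 5, 6, 7, 8, 9, 10, 11, 12, 13, 14, 15}
Step 22: union(13, 12) -> already same set; set of 13 now {0, 1, 3, 4, 5, 6, 7, 8, 9, 10, 11, 12, 13, 14, 15}
Step 23: find(13) -> no change; set of 13 is {0, 1, 3, 4, 5, 6, 7, 8, 9, 10, 11, 12, 13, 14, 15}
Step 24: find(13) -> no change; set of 13 is {0, 1, 3, 4, 5, 6, 7, 8, 9, 10, 11, 12, 13, 14, 15}
Component of 8: {0, 1, 3, 4, 5, 6, 7, 8, 9, 10, 11, 12, 13, 14, 15}

Answer: 0, 1, 3, 4, 5, 6, 7, 8, 9, 10, 11, 12, 13, 14, 15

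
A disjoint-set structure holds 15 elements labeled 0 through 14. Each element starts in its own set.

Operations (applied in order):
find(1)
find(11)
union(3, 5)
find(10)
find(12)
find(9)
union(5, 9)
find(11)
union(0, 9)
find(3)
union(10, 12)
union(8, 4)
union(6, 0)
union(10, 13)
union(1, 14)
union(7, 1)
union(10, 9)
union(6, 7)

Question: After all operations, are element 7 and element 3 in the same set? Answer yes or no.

Answer: yes

Derivation:
Step 1: find(1) -> no change; set of 1 is {1}
Step 2: find(11) -> no change; set of 11 is {11}
Step 3: union(3, 5) -> merged; set of 3 now {3, 5}
Step 4: find(10) -> no change; set of 10 is {10}
Step 5: find(12) -> no change; set of 12 is {12}
Step 6: find(9) -> no change; set of 9 is {9}
Step 7: union(5, 9) -> merged; set of 5 now {3, 5, 9}
Step 8: find(11) -> no change; set of 11 is {11}
Step 9: union(0, 9) -> merged; set of 0 now {0, 3, 5, 9}
Step 10: find(3) -> no change; set of 3 is {0, 3, 5, 9}
Step 11: union(10, 12) -> merged; set of 10 now {10, 12}
Step 12: union(8, 4) -> merged; set of 8 now {4, 8}
Step 13: union(6, 0) -> merged; set of 6 now {0, 3, 5, 6, 9}
Step 14: union(10, 13) -> merged; set of 10 now {10, 12, 13}
Step 15: union(1, 14) -> merged; set of 1 now {1, 14}
Step 16: union(7, 1) -> merged; set of 7 now {1, 7, 14}
Step 17: union(10, 9) -> merged; set of 10 now {0, 3, 5, 6, 9, 10, 12, 13}
Step 18: union(6, 7) -> merged; set of 6 now {0, 1, 3, 5, 6, 7, 9, 10, 12, 13, 14}
Set of 7: {0, 1, 3, 5, 6, 7, 9, 10, 12, 13, 14}; 3 is a member.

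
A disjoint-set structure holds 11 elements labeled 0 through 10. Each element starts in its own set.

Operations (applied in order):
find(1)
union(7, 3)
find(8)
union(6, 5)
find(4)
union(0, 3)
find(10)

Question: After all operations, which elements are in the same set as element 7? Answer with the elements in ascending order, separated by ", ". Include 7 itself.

Answer: 0, 3, 7

Derivation:
Step 1: find(1) -> no change; set of 1 is {1}
Step 2: union(7, 3) -> merged; set of 7 now {3, 7}
Step 3: find(8) -> no change; set of 8 is {8}
Step 4: union(6, 5) -> merged; set of 6 now {5, 6}
Step 5: find(4) -> no change; set of 4 is {4}
Step 6: union(0, 3) -> merged; set of 0 now {0, 3, 7}
Step 7: find(10) -> no change; set of 10 is {10}
Component of 7: {0, 3, 7}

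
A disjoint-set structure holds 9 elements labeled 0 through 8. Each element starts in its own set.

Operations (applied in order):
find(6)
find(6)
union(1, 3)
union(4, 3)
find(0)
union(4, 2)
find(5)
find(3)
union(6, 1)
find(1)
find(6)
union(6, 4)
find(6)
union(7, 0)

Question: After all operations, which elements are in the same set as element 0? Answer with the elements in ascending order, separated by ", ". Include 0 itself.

Step 1: find(6) -> no change; set of 6 is {6}
Step 2: find(6) -> no change; set of 6 is {6}
Step 3: union(1, 3) -> merged; set of 1 now {1, 3}
Step 4: union(4, 3) -> merged; set of 4 now {1, 3, 4}
Step 5: find(0) -> no change; set of 0 is {0}
Step 6: union(4, 2) -> merged; set of 4 now {1, 2, 3, 4}
Step 7: find(5) -> no change; set of 5 is {5}
Step 8: find(3) -> no change; set of 3 is {1, 2, 3, 4}
Step 9: union(6, 1) -> merged; set of 6 now {1, 2, 3, 4, 6}
Step 10: find(1) -> no change; set of 1 is {1, 2, 3, 4, 6}
Step 11: find(6) -> no change; set of 6 is {1, 2, 3, 4, 6}
Step 12: union(6, 4) -> already same set; set of 6 now {1, 2, 3, 4, 6}
Step 13: find(6) -> no change; set of 6 is {1, 2, 3, 4, 6}
Step 14: union(7, 0) -> merged; set of 7 now {0, 7}
Component of 0: {0, 7}

Answer: 0, 7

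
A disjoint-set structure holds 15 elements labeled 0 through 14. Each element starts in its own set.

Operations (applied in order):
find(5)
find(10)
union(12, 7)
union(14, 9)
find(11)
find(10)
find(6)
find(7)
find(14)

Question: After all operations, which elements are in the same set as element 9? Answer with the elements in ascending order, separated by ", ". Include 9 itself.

Step 1: find(5) -> no change; set of 5 is {5}
Step 2: find(10) -> no change; set of 10 is {10}
Step 3: union(12, 7) -> merged; set of 12 now {7, 12}
Step 4: union(14, 9) -> merged; set of 14 now {9, 14}
Step 5: find(11) -> no change; set of 11 is {11}
Step 6: find(10) -> no change; set of 10 is {10}
Step 7: find(6) -> no change; set of 6 is {6}
Step 8: find(7) -> no change; set of 7 is {7, 12}
Step 9: find(14) -> no change; set of 14 is {9, 14}
Component of 9: {9, 14}

Answer: 9, 14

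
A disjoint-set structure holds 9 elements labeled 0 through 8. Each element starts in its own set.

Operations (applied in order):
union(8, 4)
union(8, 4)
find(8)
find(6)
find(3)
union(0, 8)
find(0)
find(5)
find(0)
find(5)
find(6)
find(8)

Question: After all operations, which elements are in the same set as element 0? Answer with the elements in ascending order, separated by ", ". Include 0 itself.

Step 1: union(8, 4) -> merged; set of 8 now {4, 8}
Step 2: union(8, 4) -> already same set; set of 8 now {4, 8}
Step 3: find(8) -> no change; set of 8 is {4, 8}
Step 4: find(6) -> no change; set of 6 is {6}
Step 5: find(3) -> no change; set of 3 is {3}
Step 6: union(0, 8) -> merged; set of 0 now {0, 4, 8}
Step 7: find(0) -> no change; set of 0 is {0, 4, 8}
Step 8: find(5) -> no change; set of 5 is {5}
Step 9: find(0) -> no change; set of 0 is {0, 4, 8}
Step 10: find(5) -> no change; set of 5 is {5}
Step 11: find(6) -> no change; set of 6 is {6}
Step 12: find(8) -> no change; set of 8 is {0, 4, 8}
Component of 0: {0, 4, 8}

Answer: 0, 4, 8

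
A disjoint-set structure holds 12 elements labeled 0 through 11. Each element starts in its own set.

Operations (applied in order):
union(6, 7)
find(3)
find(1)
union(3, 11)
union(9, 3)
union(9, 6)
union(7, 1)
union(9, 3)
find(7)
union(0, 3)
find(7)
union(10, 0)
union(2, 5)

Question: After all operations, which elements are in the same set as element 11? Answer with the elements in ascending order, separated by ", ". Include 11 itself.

Step 1: union(6, 7) -> merged; set of 6 now {6, 7}
Step 2: find(3) -> no change; set of 3 is {3}
Step 3: find(1) -> no change; set of 1 is {1}
Step 4: union(3, 11) -> merged; set of 3 now {3, 11}
Step 5: union(9, 3) -> merged; set of 9 now {3, 9, 11}
Step 6: union(9, 6) -> merged; set of 9 now {3, 6, 7, 9, 11}
Step 7: union(7, 1) -> merged; set of 7 now {1, 3, 6, 7, 9, 11}
Step 8: union(9, 3) -> already same set; set of 9 now {1, 3, 6, 7, 9, 11}
Step 9: find(7) -> no change; set of 7 is {1, 3, 6, 7, 9, 11}
Step 10: union(0, 3) -> merged; set of 0 now {0, 1, 3, 6, 7, 9, 11}
Step 11: find(7) -> no change; set of 7 is {0, 1, 3, 6, 7, 9, 11}
Step 12: union(10, 0) -> merged; set of 10 now {0, 1, 3, 6, 7, 9, 10, 11}
Step 13: union(2, 5) -> merged; set of 2 now {2, 5}
Component of 11: {0, 1, 3, 6, 7, 9, 10, 11}

Answer: 0, 1, 3, 6, 7, 9, 10, 11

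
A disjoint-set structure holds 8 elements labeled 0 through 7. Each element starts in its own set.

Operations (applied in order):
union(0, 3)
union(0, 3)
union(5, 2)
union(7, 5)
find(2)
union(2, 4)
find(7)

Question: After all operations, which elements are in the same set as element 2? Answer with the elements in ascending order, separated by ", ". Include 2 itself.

Step 1: union(0, 3) -> merged; set of 0 now {0, 3}
Step 2: union(0, 3) -> already same set; set of 0 now {0, 3}
Step 3: union(5, 2) -> merged; set of 5 now {2, 5}
Step 4: union(7, 5) -> merged; set of 7 now {2, 5, 7}
Step 5: find(2) -> no change; set of 2 is {2, 5, 7}
Step 6: union(2, 4) -> merged; set of 2 now {2, 4, 5, 7}
Step 7: find(7) -> no change; set of 7 is {2, 4, 5, 7}
Component of 2: {2, 4, 5, 7}

Answer: 2, 4, 5, 7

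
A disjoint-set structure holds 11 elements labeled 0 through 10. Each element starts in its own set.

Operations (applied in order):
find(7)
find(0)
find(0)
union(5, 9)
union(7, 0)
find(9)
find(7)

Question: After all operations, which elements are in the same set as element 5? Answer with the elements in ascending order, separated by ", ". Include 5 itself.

Answer: 5, 9

Derivation:
Step 1: find(7) -> no change; set of 7 is {7}
Step 2: find(0) -> no change; set of 0 is {0}
Step 3: find(0) -> no change; set of 0 is {0}
Step 4: union(5, 9) -> merged; set of 5 now {5, 9}
Step 5: union(7, 0) -> merged; set of 7 now {0, 7}
Step 6: find(9) -> no change; set of 9 is {5, 9}
Step 7: find(7) -> no change; set of 7 is {0, 7}
Component of 5: {5, 9}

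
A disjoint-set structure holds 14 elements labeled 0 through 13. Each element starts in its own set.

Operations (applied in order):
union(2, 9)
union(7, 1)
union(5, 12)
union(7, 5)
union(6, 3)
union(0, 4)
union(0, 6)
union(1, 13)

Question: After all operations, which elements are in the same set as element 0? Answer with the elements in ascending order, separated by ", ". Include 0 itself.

Step 1: union(2, 9) -> merged; set of 2 now {2, 9}
Step 2: union(7, 1) -> merged; set of 7 now {1, 7}
Step 3: union(5, 12) -> merged; set of 5 now {5, 12}
Step 4: union(7, 5) -> merged; set of 7 now {1, 5, 7, 12}
Step 5: union(6, 3) -> merged; set of 6 now {3, 6}
Step 6: union(0, 4) -> merged; set of 0 now {0, 4}
Step 7: union(0, 6) -> merged; set of 0 now {0, 3, 4, 6}
Step 8: union(1, 13) -> merged; set of 1 now {1, 5, 7, 12, 13}
Component of 0: {0, 3, 4, 6}

Answer: 0, 3, 4, 6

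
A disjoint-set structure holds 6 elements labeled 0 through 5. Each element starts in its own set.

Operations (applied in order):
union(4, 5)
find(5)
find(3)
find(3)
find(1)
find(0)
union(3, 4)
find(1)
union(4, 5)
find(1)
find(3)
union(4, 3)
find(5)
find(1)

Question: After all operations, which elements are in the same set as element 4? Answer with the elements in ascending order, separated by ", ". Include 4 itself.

Step 1: union(4, 5) -> merged; set of 4 now {4, 5}
Step 2: find(5) -> no change; set of 5 is {4, 5}
Step 3: find(3) -> no change; set of 3 is {3}
Step 4: find(3) -> no change; set of 3 is {3}
Step 5: find(1) -> no change; set of 1 is {1}
Step 6: find(0) -> no change; set of 0 is {0}
Step 7: union(3, 4) -> merged; set of 3 now {3, 4, 5}
Step 8: find(1) -> no change; set of 1 is {1}
Step 9: union(4, 5) -> already same set; set of 4 now {3, 4, 5}
Step 10: find(1) -> no change; set of 1 is {1}
Step 11: find(3) -> no change; set of 3 is {3, 4, 5}
Step 12: union(4, 3) -> already same set; set of 4 now {3, 4, 5}
Step 13: find(5) -> no change; set of 5 is {3, 4, 5}
Step 14: find(1) -> no change; set of 1 is {1}
Component of 4: {3, 4, 5}

Answer: 3, 4, 5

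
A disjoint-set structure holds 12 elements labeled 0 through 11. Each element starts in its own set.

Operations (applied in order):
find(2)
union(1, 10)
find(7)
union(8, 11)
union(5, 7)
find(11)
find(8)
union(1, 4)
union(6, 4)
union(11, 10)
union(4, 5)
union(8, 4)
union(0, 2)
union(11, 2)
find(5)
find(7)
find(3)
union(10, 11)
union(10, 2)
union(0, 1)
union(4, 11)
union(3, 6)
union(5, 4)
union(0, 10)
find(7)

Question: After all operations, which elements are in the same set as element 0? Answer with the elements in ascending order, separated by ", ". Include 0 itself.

Answer: 0, 1, 2, 3, 4, 5, 6, 7, 8, 10, 11

Derivation:
Step 1: find(2) -> no change; set of 2 is {2}
Step 2: union(1, 10) -> merged; set of 1 now {1, 10}
Step 3: find(7) -> no change; set of 7 is {7}
Step 4: union(8, 11) -> merged; set of 8 now {8, 11}
Step 5: union(5, 7) -> merged; set of 5 now {5, 7}
Step 6: find(11) -> no change; set of 11 is {8, 11}
Step 7: find(8) -> no change; set of 8 is {8, 11}
Step 8: union(1, 4) -> merged; set of 1 now {1, 4, 10}
Step 9: union(6, 4) -> merged; set of 6 now {1, 4, 6, 10}
Step 10: union(11, 10) -> merged; set of 11 now {1, 4, 6, 8, 10, 11}
Step 11: union(4, 5) -> merged; set of 4 now {1, 4, 5, 6, 7, 8, 10, 11}
Step 12: union(8, 4) -> already same set; set of 8 now {1, 4, 5, 6, 7, 8, 10, 11}
Step 13: union(0, 2) -> merged; set of 0 now {0, 2}
Step 14: union(11, 2) -> merged; set of 11 now {0, 1, 2, 4, 5, 6, 7, 8, 10, 11}
Step 15: find(5) -> no change; set of 5 is {0, 1, 2, 4, 5, 6, 7, 8, 10, 11}
Step 16: find(7) -> no change; set of 7 is {0, 1, 2, 4, 5, 6, 7, 8, 10, 11}
Step 17: find(3) -> no change; set of 3 is {3}
Step 18: union(10, 11) -> already same set; set of 10 now {0, 1, 2, 4, 5, 6, 7, 8, 10, 11}
Step 19: union(10, 2) -> already same set; set of 10 now {0, 1, 2, 4, 5, 6, 7, 8, 10, 11}
Step 20: union(0, 1) -> already same set; set of 0 now {0, 1, 2, 4, 5, 6, 7, 8, 10, 11}
Step 21: union(4, 11) -> already same set; set of 4 now {0, 1, 2, 4, 5, 6, 7, 8, 10, 11}
Step 22: union(3, 6) -> merged; set of 3 now {0, 1, 2, 3, 4, 5, 6, 7, 8, 10, 11}
Step 23: union(5, 4) -> already same set; set of 5 now {0, 1, 2, 3, 4, 5, 6, 7, 8, 10, 11}
Step 24: union(0, 10) -> already same set; set of 0 now {0, 1, 2, 3, 4, 5, 6, 7, 8, 10, 11}
Step 25: find(7) -> no change; set of 7 is {0, 1, 2, 3, 4, 5, 6, 7, 8, 10, 11}
Component of 0: {0, 1, 2, 3, 4, 5, 6, 7, 8, 10, 11}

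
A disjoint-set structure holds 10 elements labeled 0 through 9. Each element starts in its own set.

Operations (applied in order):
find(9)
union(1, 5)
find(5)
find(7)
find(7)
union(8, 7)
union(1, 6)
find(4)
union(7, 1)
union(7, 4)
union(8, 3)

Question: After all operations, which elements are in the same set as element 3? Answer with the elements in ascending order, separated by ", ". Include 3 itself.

Step 1: find(9) -> no change; set of 9 is {9}
Step 2: union(1, 5) -> merged; set of 1 now {1, 5}
Step 3: find(5) -> no change; set of 5 is {1, 5}
Step 4: find(7) -> no change; set of 7 is {7}
Step 5: find(7) -> no change; set of 7 is {7}
Step 6: union(8, 7) -> merged; set of 8 now {7, 8}
Step 7: union(1, 6) -> merged; set of 1 now {1, 5, 6}
Step 8: find(4) -> no change; set of 4 is {4}
Step 9: union(7, 1) -> merged; set of 7 now {1, 5, 6, 7, 8}
Step 10: union(7, 4) -> merged; set of 7 now {1, 4, 5, 6, 7, 8}
Step 11: union(8, 3) -> merged; set of 8 now {1, 3, 4, 5, 6, 7, 8}
Component of 3: {1, 3, 4, 5, 6, 7, 8}

Answer: 1, 3, 4, 5, 6, 7, 8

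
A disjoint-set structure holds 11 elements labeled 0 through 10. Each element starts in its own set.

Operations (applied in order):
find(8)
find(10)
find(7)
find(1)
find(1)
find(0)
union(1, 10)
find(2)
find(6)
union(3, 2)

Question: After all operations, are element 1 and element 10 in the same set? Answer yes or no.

Step 1: find(8) -> no change; set of 8 is {8}
Step 2: find(10) -> no change; set of 10 is {10}
Step 3: find(7) -> no change; set of 7 is {7}
Step 4: find(1) -> no change; set of 1 is {1}
Step 5: find(1) -> no change; set of 1 is {1}
Step 6: find(0) -> no change; set of 0 is {0}
Step 7: union(1, 10) -> merged; set of 1 now {1, 10}
Step 8: find(2) -> no change; set of 2 is {2}
Step 9: find(6) -> no change; set of 6 is {6}
Step 10: union(3, 2) -> merged; set of 3 now {2, 3}
Set of 1: {1, 10}; 10 is a member.

Answer: yes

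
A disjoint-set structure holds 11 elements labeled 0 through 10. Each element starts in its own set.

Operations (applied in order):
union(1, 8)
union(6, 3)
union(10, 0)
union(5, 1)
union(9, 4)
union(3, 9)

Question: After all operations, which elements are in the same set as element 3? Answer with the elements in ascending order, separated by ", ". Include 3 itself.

Answer: 3, 4, 6, 9

Derivation:
Step 1: union(1, 8) -> merged; set of 1 now {1, 8}
Step 2: union(6, 3) -> merged; set of 6 now {3, 6}
Step 3: union(10, 0) -> merged; set of 10 now {0, 10}
Step 4: union(5, 1) -> merged; set of 5 now {1, 5, 8}
Step 5: union(9, 4) -> merged; set of 9 now {4, 9}
Step 6: union(3, 9) -> merged; set of 3 now {3, 4, 6, 9}
Component of 3: {3, 4, 6, 9}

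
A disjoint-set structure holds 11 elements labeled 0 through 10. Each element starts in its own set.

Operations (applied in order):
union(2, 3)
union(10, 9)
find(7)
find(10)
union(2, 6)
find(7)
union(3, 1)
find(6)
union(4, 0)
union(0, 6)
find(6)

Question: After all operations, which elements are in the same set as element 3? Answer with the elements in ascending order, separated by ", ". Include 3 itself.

Answer: 0, 1, 2, 3, 4, 6

Derivation:
Step 1: union(2, 3) -> merged; set of 2 now {2, 3}
Step 2: union(10, 9) -> merged; set of 10 now {9, 10}
Step 3: find(7) -> no change; set of 7 is {7}
Step 4: find(10) -> no change; set of 10 is {9, 10}
Step 5: union(2, 6) -> merged; set of 2 now {2, 3, 6}
Step 6: find(7) -> no change; set of 7 is {7}
Step 7: union(3, 1) -> merged; set of 3 now {1, 2, 3, 6}
Step 8: find(6) -> no change; set of 6 is {1, 2, 3, 6}
Step 9: union(4, 0) -> merged; set of 4 now {0, 4}
Step 10: union(0, 6) -> merged; set of 0 now {0, 1, 2, 3, 4, 6}
Step 11: find(6) -> no change; set of 6 is {0, 1, 2, 3, 4, 6}
Component of 3: {0, 1, 2, 3, 4, 6}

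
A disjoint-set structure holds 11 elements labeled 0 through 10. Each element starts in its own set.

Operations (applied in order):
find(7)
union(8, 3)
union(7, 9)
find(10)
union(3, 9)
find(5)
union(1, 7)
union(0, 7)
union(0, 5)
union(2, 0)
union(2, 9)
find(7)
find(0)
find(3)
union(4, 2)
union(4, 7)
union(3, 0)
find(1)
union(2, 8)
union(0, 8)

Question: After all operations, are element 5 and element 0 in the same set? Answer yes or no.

Answer: yes

Derivation:
Step 1: find(7) -> no change; set of 7 is {7}
Step 2: union(8, 3) -> merged; set of 8 now {3, 8}
Step 3: union(7, 9) -> merged; set of 7 now {7, 9}
Step 4: find(10) -> no change; set of 10 is {10}
Step 5: union(3, 9) -> merged; set of 3 now {3, 7, 8, 9}
Step 6: find(5) -> no change; set of 5 is {5}
Step 7: union(1, 7) -> merged; set of 1 now {1, 3, 7, 8, 9}
Step 8: union(0, 7) -> merged; set of 0 now {0, 1, 3, 7, 8, 9}
Step 9: union(0, 5) -> merged; set of 0 now {0, 1, 3, 5, 7, 8, 9}
Step 10: union(2, 0) -> merged; set of 2 now {0, 1, 2, 3, 5, 7, 8, 9}
Step 11: union(2, 9) -> already same set; set of 2 now {0, 1, 2, 3, 5, 7, 8, 9}
Step 12: find(7) -> no change; set of 7 is {0, 1, 2, 3, 5, 7, 8, 9}
Step 13: find(0) -> no change; set of 0 is {0, 1, 2, 3, 5, 7, 8, 9}
Step 14: find(3) -> no change; set of 3 is {0, 1, 2, 3, 5, 7, 8, 9}
Step 15: union(4, 2) -> merged; set of 4 now {0, 1, 2, 3, 4, 5, 7, 8, 9}
Step 16: union(4, 7) -> already same set; set of 4 now {0, 1, 2, 3, 4, 5, 7, 8, 9}
Step 17: union(3, 0) -> already same set; set of 3 now {0, 1, 2, 3, 4, 5, 7, 8, 9}
Step 18: find(1) -> no change; set of 1 is {0, 1, 2, 3, 4, 5, 7, 8, 9}
Step 19: union(2, 8) -> already same set; set of 2 now {0, 1, 2, 3, 4, 5, 7, 8, 9}
Step 20: union(0, 8) -> already same set; set of 0 now {0, 1, 2, 3, 4, 5, 7, 8, 9}
Set of 5: {0, 1, 2, 3, 4, 5, 7, 8, 9}; 0 is a member.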